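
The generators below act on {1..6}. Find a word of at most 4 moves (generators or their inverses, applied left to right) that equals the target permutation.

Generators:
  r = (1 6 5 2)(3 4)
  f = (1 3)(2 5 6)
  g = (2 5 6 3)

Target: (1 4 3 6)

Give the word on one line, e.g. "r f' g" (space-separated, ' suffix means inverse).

  after f: (1 3)(2 5 6)
  after r': (1 4 3 2 6 5)
  after r': (1 3 5 2)
  after r': (1 4 3 6)

f r' r' r'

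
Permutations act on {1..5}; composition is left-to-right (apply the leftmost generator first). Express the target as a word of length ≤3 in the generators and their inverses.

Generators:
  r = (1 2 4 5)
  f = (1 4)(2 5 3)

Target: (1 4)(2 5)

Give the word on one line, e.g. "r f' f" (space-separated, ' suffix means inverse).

  after r': (1 5 4 2)
  after r': (1 4)(2 5)

r' r'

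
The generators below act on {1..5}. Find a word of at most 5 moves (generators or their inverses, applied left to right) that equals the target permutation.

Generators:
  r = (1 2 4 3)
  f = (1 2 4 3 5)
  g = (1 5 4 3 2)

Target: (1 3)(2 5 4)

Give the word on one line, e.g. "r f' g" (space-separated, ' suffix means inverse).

r' f g g

  after r': (1 3 4 2)
  after f: (1 5)
  after g: (1 4 3 2)
  after g: (1 3)(2 5 4)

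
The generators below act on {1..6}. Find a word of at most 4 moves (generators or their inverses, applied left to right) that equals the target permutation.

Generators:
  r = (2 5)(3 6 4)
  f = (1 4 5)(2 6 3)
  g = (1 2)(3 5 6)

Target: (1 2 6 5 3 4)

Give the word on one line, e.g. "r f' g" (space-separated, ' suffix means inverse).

f' r

  after f': (1 5 4)(2 3 6)
  after r: (1 2 6 5 3 4)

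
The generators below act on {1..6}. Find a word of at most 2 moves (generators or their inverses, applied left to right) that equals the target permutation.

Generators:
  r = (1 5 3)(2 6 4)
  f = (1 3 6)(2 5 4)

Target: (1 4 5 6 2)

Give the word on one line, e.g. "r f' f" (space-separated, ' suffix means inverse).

  after r: (1 5 3)(2 6 4)
  after f: (1 4 5 6 2)

r f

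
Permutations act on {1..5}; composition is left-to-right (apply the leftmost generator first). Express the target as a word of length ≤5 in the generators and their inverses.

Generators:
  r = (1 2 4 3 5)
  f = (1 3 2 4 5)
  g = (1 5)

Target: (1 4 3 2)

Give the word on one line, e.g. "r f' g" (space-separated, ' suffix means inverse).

  after g': (1 5)
  after f': (1 4 2 3)
  after r': (1 2 4)(3 5)
  after f': (1 3 4 5)
  after r': (1 4 3 2)

g' f' r' f' r'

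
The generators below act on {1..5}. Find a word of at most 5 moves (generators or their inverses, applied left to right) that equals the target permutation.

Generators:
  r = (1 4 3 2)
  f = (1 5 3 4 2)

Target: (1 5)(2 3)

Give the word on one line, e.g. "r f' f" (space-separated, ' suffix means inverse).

r r f'

  after r: (1 4 3 2)
  after r: (1 3)(2 4)
  after f': (1 5)(2 3)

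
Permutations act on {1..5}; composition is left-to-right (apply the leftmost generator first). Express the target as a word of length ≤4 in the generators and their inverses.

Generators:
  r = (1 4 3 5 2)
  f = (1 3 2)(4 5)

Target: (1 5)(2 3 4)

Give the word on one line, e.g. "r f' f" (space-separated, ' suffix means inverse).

  after r: (1 4 3 5 2)
  after f: (1 5)(2 3 4)

r f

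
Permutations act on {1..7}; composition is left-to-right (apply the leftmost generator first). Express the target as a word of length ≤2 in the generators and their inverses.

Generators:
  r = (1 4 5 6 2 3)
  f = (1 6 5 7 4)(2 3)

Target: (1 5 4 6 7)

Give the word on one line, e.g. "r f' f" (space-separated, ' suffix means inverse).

  after f: (1 6 5 7 4)(2 3)
  after f: (1 5 4 6 7)

f f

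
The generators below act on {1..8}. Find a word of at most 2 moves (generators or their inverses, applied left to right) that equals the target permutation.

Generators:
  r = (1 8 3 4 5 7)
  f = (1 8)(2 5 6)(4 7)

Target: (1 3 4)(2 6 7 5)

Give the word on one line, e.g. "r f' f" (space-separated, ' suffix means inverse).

f' r

  after f': (1 8)(2 6 5)(4 7)
  after r: (1 3 4)(2 6 7 5)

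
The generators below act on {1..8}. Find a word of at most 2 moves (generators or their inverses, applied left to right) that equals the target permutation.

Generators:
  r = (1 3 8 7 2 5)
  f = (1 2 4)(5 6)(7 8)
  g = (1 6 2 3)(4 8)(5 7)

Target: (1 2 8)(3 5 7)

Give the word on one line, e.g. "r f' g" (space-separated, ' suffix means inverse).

r' r'

  after r': (1 5 2 7 8 3)
  after r': (1 2 8)(3 5 7)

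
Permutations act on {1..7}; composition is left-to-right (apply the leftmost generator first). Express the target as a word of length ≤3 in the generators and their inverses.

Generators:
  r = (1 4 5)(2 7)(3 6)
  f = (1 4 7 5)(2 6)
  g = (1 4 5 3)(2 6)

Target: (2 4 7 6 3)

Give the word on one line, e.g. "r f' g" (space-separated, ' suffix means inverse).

r f'

  after r: (1 4 5)(2 7)(3 6)
  after f': (2 4 7 6 3)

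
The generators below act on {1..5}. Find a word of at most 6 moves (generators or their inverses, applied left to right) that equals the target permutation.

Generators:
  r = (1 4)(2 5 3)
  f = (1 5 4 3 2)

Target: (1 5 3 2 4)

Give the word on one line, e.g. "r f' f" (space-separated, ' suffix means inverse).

r' f' f' f' r

  after r': (1 4)(2 3 5)
  after f': (1 5 3)(2 4)
  after f': (2 5 4 3)
  after f': (1 2)
  after r: (1 5 3 2 4)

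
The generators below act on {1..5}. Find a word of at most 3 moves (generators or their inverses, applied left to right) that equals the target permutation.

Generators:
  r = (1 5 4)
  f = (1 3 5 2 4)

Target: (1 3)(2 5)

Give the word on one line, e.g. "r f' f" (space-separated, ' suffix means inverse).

  after r: (1 5 4)
  after f': (1 3)(2 5)

r f'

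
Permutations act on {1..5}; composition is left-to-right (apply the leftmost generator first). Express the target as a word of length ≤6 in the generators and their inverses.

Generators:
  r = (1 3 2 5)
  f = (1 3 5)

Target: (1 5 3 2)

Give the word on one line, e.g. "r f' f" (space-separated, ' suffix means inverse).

  after r': (1 5 2 3)
  after r': (1 2)(3 5)
  after f: (1 2 3)
  after f: (1 2 5)
  after r: (1 5 3 2)

r' r' f f r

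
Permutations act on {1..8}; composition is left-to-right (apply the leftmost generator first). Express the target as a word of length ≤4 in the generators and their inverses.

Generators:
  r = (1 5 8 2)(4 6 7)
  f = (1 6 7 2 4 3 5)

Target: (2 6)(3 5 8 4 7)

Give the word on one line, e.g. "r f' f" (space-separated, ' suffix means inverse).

  after r: (1 5 8 2)(4 6 7)
  after f: (2 6)(3 5 8 4 7)

r f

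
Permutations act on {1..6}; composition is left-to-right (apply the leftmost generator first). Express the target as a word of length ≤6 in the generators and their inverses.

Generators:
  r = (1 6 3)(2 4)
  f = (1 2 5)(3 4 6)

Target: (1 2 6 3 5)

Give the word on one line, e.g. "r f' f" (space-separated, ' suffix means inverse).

  after f: (1 2 5)(3 4 6)
  after f: (1 5 2)(3 6 4)
  after r: (1 5 4)(2 6)
  after r: (1 5 2 3)(4 6)
  after f': (1 2 6 3 5)

f f r r f'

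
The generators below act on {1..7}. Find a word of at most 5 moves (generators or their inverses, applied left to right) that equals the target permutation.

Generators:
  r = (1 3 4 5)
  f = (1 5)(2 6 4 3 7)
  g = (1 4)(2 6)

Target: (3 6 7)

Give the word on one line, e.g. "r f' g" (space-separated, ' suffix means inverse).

  after g: (1 4)(2 6)
  after r: (1 5)(2 6)(3 4)
  after f': (3 6 7)

g r f'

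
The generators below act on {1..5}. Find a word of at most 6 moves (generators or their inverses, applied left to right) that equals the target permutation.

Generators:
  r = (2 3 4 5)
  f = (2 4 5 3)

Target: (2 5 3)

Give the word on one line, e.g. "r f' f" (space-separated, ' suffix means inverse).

  after f': (2 3 5 4)
  after f': (2 5)(3 4)
  after r': (2 4)
  after f: (2 5 3)

f' f' r' f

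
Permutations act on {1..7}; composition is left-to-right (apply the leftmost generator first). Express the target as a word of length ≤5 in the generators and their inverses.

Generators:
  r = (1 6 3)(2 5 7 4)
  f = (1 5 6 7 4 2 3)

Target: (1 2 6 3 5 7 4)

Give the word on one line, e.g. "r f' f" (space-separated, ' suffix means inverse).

  after r: (1 6 3)(2 5 7 4)
  after r: (1 3 6)(2 7)(4 5)
  after f': (1 2 6 3 5 7 4)

r r f'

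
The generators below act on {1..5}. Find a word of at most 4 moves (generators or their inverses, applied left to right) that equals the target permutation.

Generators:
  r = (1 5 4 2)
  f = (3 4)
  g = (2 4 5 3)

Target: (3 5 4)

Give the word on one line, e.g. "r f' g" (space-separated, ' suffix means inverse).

r f r' f

  after r: (1 5 4 2)
  after f: (1 5 3 4 2)
  after r': (3 5)
  after f: (3 5 4)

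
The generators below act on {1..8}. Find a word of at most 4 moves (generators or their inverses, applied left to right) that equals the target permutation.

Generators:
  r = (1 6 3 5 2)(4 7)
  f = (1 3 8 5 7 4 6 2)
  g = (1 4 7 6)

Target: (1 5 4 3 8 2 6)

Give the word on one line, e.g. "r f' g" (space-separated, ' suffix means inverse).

  after f: (1 3 8 5 7 4 6 2)
  after r: (1 5 4 3 8 2 6)

f r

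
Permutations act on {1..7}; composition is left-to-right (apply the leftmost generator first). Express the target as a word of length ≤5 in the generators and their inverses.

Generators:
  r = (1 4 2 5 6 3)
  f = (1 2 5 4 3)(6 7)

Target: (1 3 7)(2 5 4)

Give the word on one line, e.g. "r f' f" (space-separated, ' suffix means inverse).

  after f: (1 2 5 4 3)(6 7)
  after r': (1 4 6 7 5)
  after r': (2 4 5 3 6 7)
  after f': (1 3 7)(2 5 4)

f r' r' f'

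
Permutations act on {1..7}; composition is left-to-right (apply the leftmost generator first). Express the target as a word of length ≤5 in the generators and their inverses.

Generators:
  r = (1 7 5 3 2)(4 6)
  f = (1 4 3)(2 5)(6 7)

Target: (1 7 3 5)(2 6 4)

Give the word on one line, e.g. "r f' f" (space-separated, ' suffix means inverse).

f r' f

  after f: (1 4 3)(2 5)(6 7)
  after r': (1 6)(2 7 4 5 3)
  after f: (1 7 3 5)(2 6 4)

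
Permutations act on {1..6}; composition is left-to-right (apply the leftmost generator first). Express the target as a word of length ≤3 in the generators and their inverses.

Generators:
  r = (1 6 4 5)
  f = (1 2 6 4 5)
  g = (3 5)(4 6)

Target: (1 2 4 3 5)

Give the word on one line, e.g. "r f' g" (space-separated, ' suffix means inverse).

  after f: (1 2 6 4 5)
  after g': (1 2 4 3 5)

f g'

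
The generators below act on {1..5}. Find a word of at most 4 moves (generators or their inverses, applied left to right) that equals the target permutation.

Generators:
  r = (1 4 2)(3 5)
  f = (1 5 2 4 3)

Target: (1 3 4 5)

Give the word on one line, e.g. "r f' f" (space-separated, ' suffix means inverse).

  after f: (1 5 2 4 3)
  after r: (1 3 4 5)

f r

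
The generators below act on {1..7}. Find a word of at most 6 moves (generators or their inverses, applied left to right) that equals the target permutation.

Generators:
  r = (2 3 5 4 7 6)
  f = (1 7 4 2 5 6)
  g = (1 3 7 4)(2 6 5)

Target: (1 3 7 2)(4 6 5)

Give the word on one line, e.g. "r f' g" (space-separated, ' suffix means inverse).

f' g' f g r

  after f': (1 6 5 2 4 7)
  after g': (1 2 7 4 3)
  after f: (1 5 6)(2 4 3 7)
  after g: (1 2)(3 4 7 6)
  after r: (1 3 7 2)(4 6 5)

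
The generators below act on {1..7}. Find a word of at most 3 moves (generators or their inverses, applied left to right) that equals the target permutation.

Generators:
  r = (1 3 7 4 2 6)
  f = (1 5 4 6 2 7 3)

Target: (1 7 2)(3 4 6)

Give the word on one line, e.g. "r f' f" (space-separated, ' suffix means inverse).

r r

  after r: (1 3 7 4 2 6)
  after r: (1 7 2)(3 4 6)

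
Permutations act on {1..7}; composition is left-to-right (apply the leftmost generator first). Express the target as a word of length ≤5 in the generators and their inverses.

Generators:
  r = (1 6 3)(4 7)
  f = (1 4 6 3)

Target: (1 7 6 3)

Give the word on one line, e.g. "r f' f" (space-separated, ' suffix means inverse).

  after f: (1 4 6 3)
  after r': (1 7 4)
  after f: (1 7 6 3)

f r' f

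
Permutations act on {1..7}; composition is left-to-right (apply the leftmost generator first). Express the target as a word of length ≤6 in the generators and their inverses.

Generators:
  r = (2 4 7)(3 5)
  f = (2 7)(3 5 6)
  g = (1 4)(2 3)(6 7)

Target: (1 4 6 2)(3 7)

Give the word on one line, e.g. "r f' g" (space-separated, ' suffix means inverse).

f r' f' g'

  after f: (2 7)(3 5 6)
  after r': (2 4)(5 6)
  after f': (2 4 7)(3 6)
  after g': (1 4 6 2)(3 7)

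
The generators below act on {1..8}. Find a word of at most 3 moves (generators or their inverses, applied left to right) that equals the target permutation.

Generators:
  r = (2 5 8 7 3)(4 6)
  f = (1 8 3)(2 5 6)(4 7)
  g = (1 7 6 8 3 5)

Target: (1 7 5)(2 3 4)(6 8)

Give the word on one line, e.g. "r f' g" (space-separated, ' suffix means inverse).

  after r: (2 5 8 7 3)(4 6)
  after f': (1 3 6 7 8 4 5)
  after r': (1 7 5)(2 3 4)(6 8)

r f' r'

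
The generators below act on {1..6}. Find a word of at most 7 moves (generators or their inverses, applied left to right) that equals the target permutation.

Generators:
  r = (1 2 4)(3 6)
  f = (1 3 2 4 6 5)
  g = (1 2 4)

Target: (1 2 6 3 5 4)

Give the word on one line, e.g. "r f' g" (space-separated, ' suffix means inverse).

  after f: (1 3 2 4 6 5)
  after r: (1 6 5 2)(3 4)
  after r: (1 3)(4 6 5)
  after f': (2 3 5)
  after r: (1 2 6 3 5 4)

f r r f' r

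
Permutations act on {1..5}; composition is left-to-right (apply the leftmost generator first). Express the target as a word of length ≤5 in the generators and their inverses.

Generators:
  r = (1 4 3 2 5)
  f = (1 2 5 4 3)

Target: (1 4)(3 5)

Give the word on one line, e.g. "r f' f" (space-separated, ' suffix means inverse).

  after r: (1 4 3 2 5)
  after f': (1 5 3)
  after f': (1 2)(4 5)
  after r': (1 3 4 2 5)
  after f': (1 4)(3 5)

r f' f' r' f'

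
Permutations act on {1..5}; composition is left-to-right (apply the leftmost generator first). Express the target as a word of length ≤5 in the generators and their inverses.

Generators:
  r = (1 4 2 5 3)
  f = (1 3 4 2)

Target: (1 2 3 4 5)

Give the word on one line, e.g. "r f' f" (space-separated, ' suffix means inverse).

  after f': (1 2 4 3)
  after r': (1 4 5 2)
  after f: (1 2 3 4 5)

f' r' f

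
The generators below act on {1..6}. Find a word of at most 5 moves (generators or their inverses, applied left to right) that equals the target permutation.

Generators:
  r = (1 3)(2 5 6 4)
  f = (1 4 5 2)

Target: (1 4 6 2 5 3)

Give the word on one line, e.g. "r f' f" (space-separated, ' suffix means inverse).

  after r: (1 3)(2 5 6 4)
  after r: (2 6)(4 5)
  after f': (1 2 6 5)
  after r': (1 4 6 2 5 3)

r r f' r'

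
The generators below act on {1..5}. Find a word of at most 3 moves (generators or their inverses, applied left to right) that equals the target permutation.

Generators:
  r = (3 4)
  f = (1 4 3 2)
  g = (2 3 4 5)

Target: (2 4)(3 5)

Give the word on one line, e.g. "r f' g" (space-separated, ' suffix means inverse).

  after g: (2 3 4 5)
  after g: (2 4)(3 5)

g g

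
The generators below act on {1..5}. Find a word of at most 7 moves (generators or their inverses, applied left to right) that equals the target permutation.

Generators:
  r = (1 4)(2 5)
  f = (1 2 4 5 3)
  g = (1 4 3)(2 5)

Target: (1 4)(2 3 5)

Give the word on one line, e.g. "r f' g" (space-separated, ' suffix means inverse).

  after r': (1 4)(2 5)
  after f: (1 5 4 2 3)
  after g: (1 2)(3 4 5)
  after f': (2 3)
  after r': (1 4)(2 3 5)

r' f g f' r'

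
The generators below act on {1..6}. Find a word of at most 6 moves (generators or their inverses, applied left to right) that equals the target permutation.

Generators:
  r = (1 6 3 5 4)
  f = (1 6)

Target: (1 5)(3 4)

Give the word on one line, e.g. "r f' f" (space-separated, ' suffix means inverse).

f r f' r

  after f: (1 6)
  after r: (1 3 5 4)
  after f': (1 3 5 4 6)
  after r: (1 5)(3 4)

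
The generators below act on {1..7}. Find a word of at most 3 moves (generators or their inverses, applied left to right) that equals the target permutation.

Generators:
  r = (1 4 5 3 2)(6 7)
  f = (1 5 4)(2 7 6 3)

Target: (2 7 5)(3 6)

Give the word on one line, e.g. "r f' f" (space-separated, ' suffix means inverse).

f f r'

  after f: (1 5 4)(2 7 6 3)
  after f: (1 4 5)(2 6)(3 7)
  after r': (2 7 5)(3 6)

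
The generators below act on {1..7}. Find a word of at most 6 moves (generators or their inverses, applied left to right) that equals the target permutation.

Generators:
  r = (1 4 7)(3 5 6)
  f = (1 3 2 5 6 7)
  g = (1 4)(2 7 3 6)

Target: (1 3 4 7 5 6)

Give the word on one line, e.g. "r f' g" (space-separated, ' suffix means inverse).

f' r' f g f

  after f': (1 7 6 5 2 3)
  after r': (1 4)(2 6 3 7 5)
  after f: (1 4 3)(2 7 6)
  after g: (2 3 4 6 7)
  after f: (1 3 4 7 5 6)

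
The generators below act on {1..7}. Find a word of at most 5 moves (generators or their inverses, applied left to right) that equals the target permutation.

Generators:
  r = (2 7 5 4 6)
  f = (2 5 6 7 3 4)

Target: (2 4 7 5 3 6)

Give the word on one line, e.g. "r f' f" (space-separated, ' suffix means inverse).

  after f: (2 5 6 7 3 4)
  after f: (2 6 3)(4 5 7)
  after f: (2 7)(3 5)(4 6)
  after r: (2 5 3 4)
  after r: (2 4 7 5 3 6)

f f f r r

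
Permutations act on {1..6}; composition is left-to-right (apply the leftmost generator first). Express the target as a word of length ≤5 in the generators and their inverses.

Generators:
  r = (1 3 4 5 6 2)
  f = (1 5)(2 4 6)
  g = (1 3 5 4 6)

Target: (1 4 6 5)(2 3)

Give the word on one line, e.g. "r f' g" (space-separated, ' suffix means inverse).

  after f': (1 5)(2 6 4)
  after g: (1 4 2)(3 5)
  after g: (1 6)(2 3 4)
  after f': (1 4 6 5)(2 3)

f' g g f'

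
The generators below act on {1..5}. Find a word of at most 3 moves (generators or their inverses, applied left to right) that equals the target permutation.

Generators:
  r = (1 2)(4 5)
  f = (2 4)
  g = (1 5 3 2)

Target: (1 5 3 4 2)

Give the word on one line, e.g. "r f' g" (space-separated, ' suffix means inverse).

  after g: (1 5 3 2)
  after f': (1 5 3 4 2)

g f'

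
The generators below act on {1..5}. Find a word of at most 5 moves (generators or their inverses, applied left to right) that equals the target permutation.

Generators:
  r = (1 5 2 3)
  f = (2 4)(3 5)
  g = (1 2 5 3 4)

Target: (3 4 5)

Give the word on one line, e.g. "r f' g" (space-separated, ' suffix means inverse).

g' r' g' r

  after g': (1 4 3 5 2)
  after r': (1 4 2 3)
  after g': (1 3 4)(2 5)
  after r: (3 4 5)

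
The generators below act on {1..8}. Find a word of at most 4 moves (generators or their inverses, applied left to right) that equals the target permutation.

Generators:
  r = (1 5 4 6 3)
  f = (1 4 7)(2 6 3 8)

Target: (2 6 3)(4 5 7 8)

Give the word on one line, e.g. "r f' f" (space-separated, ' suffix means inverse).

  after f': (1 7 4)(2 8 3 6)
  after r: (1 7 6 2 8)(4 5)
  after f': (1 4 5)(2 3 6 8 7)
  after f': (2 6 3)(4 5 7 8)

f' r f' f'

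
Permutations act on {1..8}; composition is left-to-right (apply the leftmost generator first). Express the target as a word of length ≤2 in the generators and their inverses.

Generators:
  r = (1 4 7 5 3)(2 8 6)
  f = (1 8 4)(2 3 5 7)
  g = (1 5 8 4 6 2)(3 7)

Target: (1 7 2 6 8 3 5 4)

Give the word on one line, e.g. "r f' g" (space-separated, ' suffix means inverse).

  after g': (1 2 6 4 8 5)(3 7)
  after f': (1 7 2 6 8 3 5 4)

g' f'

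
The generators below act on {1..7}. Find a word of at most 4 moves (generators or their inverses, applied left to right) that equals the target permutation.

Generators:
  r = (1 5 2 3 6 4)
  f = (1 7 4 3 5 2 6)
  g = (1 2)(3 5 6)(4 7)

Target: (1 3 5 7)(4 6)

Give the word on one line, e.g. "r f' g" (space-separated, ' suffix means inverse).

  after g': (1 2)(3 6 5)(4 7)
  after f': (1 5 4)(2 6 3)
  after f': (1 3 5 7)(4 6)

g' f' f'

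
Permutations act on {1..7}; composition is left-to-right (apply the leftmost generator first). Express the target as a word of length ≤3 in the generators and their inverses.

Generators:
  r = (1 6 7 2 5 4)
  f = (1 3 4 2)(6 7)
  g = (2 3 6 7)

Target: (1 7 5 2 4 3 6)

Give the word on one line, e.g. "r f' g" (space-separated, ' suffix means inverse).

  after g: (2 3 6 7)
  after f': (1 2)(3 7 4)
  after r': (1 7 5 2 4 3 6)

g f' r'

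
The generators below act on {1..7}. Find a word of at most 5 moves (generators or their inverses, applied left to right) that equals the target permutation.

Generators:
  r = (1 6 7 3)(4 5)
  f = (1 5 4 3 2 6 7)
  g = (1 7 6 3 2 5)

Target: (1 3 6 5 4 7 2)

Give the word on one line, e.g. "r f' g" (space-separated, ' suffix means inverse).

f g' g'

  after f: (1 5 4 3 2 6 7)
  after g': (1 2 7 5 4 6)
  after g': (1 3 6 5 4 7 2)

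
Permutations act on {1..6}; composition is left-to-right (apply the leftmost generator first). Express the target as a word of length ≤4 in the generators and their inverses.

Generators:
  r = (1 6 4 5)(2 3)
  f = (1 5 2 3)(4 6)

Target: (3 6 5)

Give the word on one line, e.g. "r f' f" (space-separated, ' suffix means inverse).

  after r': (1 5 4 6)(2 3)
  after f': (3 5 6)
  after r': (1 5)(2 3 4 6)
  after f': (3 6 5)

r' f' r' f'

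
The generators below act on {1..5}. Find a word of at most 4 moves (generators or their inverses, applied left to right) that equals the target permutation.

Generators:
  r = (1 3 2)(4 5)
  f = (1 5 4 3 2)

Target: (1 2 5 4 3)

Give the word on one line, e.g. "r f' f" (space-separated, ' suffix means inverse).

r' r' f

  after r': (1 2 3)(4 5)
  after r': (1 3 2)
  after f: (1 2 5 4 3)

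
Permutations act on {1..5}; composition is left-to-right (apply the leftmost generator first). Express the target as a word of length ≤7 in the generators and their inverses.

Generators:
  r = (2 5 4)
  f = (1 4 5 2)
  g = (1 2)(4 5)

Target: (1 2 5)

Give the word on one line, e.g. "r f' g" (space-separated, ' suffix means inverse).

f' g' g' r f

  after f': (1 2 5 4)
  after g': (2 4)
  after g': (1 2 5 4)
  after r: (1 5 2 4)
  after f: (1 2 5)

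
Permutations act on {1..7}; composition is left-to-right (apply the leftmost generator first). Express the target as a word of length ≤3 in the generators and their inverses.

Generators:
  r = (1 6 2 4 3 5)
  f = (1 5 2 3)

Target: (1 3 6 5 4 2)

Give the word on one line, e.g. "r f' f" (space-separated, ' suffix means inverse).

  after f: (1 5 2 3)
  after r: (2 5 4 3 6)
  after f': (1 3 6 5 4 2)

f r f'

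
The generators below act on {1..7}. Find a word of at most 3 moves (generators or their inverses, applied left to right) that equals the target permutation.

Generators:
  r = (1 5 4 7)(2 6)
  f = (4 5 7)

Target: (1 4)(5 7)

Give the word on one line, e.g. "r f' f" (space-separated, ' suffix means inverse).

  after r: (1 5 4 7)(2 6)
  after r: (1 4)(5 7)

r r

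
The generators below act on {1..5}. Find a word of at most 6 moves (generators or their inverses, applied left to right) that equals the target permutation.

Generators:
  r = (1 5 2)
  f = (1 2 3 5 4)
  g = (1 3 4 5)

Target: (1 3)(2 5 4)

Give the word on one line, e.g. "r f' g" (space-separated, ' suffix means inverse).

f g f r

  after f: (1 2 3 5 4)
  after g: (1 2 4 3)
  after f: (1 3 2)(4 5)
  after r: (1 3)(2 5 4)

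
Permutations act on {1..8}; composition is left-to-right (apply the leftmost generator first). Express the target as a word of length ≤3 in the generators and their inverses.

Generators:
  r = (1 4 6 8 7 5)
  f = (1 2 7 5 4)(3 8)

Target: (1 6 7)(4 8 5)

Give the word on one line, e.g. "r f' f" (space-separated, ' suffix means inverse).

  after r: (1 4 6 8 7 5)
  after r: (1 6 7)(4 8 5)

r r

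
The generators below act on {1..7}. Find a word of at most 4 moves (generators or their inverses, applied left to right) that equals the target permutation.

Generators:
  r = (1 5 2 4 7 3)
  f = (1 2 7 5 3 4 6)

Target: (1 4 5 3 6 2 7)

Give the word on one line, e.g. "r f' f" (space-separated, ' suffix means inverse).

  after r: (1 5 2 4 7 3)
  after f': (1 7 5)(2 3 6 4)
  after r': (1 4 5 3 6 2 7)

r f' r'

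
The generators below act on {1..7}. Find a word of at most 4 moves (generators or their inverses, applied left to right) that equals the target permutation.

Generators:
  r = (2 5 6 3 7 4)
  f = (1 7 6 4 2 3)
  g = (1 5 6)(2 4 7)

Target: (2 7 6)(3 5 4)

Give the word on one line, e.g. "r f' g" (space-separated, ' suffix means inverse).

  after r': (2 4 7 3 6 5)
  after r': (2 7 6)(3 5 4)

r' r'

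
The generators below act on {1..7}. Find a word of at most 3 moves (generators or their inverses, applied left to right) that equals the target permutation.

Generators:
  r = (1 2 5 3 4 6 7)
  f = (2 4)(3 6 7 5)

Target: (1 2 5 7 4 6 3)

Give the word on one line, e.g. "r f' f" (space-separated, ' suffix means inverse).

  after f': (2 4)(3 5 7 6)
  after f': (3 7)(5 6)
  after r: (1 2 5 7 4 6 3)

f' f' r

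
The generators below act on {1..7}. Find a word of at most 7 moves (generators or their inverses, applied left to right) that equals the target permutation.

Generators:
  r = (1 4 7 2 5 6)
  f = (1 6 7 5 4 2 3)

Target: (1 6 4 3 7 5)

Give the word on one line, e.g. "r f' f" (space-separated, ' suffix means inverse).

  after f: (1 6 7 5 4 2 3)
  after f: (1 7 4 3 6 5 2)
  after r: (1 2 4 3)
  after r: (1 5 6)(2 7)(3 4)
  after r: (1 6 4 3 7 5)

f f r r r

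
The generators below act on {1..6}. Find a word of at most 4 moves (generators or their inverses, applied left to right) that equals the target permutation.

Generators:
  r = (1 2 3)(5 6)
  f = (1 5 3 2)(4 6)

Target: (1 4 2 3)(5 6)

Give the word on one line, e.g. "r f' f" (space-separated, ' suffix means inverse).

f r f r'

  after f: (1 5 3 2)(4 6)
  after r: (1 6 4 5)
  after f: (1 4 3 2)
  after r': (1 4 2 3)(5 6)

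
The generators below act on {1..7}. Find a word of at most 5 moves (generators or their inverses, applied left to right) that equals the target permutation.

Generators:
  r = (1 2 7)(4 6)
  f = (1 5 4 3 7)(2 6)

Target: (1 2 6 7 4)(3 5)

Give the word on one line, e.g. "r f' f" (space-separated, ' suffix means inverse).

r f r' r' f

  after r: (1 2 7)(4 6)
  after f: (1 6 3 7 5 4 2)
  after r': (1 4)(2 7 5 6 3)
  after r': (1 6 3)(4 7 5)
  after f: (1 2 6 7 4)(3 5)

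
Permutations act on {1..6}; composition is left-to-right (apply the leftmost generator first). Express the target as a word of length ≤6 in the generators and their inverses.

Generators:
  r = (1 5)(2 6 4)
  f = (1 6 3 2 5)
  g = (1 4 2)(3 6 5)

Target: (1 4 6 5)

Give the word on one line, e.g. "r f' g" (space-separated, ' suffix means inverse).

  after f: (1 6 3 2 5)
  after f: (1 3 5 6 2)
  after g: (1 6)(2 4)
  after r: (1 4 6 5)

f f g r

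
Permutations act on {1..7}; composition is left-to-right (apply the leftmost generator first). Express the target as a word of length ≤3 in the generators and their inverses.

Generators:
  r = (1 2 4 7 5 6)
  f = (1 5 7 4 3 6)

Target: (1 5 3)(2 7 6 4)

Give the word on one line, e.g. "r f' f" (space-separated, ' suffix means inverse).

  after r': (1 6 5 7 4 2)
  after f: (2 5 4)(3 6 7)
  after f: (1 5 3)(2 7 6 4)

r' f f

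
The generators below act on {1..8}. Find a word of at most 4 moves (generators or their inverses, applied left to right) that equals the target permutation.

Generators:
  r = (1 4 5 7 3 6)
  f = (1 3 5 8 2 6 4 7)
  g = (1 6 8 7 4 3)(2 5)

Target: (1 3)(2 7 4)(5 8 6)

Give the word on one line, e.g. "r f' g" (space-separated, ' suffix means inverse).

g f g

  after g: (1 6 8 7 4 3)(2 5)
  after f: (1 4 5 6 2 8)
  after g: (1 3)(2 7 4)(5 8 6)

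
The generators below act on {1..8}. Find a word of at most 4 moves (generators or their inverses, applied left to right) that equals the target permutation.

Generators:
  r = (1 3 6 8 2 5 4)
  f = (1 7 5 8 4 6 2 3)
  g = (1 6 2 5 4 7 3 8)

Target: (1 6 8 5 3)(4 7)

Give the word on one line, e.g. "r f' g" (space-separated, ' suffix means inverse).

r' f' r'

  after r': (1 4 5 2 8 6 3)
  after f': (1 8 4 7)(2 5 6)
  after r': (1 6 8 5 3)(4 7)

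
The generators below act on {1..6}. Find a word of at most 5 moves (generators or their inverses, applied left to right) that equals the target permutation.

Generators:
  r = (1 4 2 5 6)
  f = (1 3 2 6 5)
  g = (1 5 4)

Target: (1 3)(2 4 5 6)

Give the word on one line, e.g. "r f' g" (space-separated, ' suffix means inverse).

f g r g'

  after f: (1 3 2 6 5)
  after g: (1 3 2 6 4)
  after r: (1 3 5 6 2)
  after g': (1 3)(2 4 5 6)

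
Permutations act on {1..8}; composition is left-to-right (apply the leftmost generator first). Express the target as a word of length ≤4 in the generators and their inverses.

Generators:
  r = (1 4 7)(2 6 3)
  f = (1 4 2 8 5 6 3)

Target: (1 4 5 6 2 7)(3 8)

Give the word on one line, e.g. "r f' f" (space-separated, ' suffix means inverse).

  after f': (1 3 6 5 8 2 4)
  after f': (1 6 8 4 3 5 2)
  after r': (1 2 7 4 6 8)(3 5)
  after f': (1 4 5 6 2 7)(3 8)

f' f' r' f'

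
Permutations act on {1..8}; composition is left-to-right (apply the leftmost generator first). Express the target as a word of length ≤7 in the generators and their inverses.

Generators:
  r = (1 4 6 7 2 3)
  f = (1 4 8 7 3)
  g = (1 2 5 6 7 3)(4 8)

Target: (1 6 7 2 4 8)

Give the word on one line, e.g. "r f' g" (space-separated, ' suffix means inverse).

  after r: (1 4 6 7 2 3)
  after g: (1 8 4 7 5 6 3 2)
  after f: (1 7 5 6)(2 4 3)
  after g': (1 6 3)(2 8 4 7)
  after f': (1 6 7 2 4 8)

r g f g' f'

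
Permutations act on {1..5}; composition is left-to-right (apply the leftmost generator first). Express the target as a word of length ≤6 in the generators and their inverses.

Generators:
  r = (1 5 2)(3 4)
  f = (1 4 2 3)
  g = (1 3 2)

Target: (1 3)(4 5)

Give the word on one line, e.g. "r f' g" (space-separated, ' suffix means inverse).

f' r g' f' f'

  after f': (1 3 2 4)
  after r: (1 4 5 2 3)
  after g': (1 4 5 3 2)
  after f': (2 3 4 5)
  after f': (1 3)(4 5)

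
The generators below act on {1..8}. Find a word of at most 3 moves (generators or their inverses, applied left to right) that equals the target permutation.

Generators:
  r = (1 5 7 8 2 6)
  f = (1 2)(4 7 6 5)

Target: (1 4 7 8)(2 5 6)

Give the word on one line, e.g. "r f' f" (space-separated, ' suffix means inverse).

r f

  after r: (1 5 7 8 2 6)
  after f: (1 4 7 8)(2 5 6)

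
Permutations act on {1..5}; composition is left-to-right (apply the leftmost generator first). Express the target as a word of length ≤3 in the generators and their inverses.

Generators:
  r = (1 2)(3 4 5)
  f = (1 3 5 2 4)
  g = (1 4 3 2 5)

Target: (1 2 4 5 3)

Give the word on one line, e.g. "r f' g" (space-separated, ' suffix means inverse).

g' g'

  after g': (1 5 2 3 4)
  after g': (1 2 4 5 3)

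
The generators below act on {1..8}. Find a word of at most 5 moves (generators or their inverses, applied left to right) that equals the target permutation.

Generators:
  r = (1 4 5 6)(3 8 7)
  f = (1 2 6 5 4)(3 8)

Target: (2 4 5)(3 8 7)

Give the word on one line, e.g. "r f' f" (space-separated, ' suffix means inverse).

  after r': (1 6 5 4)(3 7 8)
  after f: (1 5)(2 6 4)(3 7)
  after f: (1 4 6)(2 5)(3 7 8)
  after r': (2 4 5)(3 8 7)

r' f f r'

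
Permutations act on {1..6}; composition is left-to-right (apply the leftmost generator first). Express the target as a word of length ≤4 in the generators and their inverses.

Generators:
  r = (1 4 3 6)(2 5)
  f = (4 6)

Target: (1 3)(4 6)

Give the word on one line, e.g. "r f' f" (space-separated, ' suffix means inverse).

  after r': (1 6 3 4)(2 5)
  after f': (1 4)(2 5)(3 6)
  after r: (1 3)
  after f: (1 3)(4 6)

r' f' r f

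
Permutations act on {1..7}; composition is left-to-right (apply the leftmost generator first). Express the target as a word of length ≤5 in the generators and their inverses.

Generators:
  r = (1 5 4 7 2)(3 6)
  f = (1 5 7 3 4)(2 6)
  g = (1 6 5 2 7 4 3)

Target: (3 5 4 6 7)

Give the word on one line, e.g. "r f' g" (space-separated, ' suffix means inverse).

  after r: (1 5 4 7 2)(3 6)
  after r: (1 4 2 5 7)
  after r: (1 7 5 2 4)(3 6)
  after g': (1 2 7 6 4 3)
  after r: (3 5 4 6 7)

r r r g' r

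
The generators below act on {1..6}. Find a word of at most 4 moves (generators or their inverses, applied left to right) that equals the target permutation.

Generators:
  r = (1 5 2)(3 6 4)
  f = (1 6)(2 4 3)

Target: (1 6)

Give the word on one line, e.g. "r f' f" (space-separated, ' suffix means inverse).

  after f': (1 6)(2 3 4)
  after f': (2 4 3)
  after f': (1 6)

f' f' f'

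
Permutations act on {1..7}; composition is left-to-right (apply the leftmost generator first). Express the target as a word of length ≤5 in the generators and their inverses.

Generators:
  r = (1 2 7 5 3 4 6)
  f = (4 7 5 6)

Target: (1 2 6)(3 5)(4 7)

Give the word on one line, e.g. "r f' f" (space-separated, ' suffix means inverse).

  after r: (1 2 7 5 3 4 6)
  after f: (1 2 5 3 7 6)
  after f: (1 2 6)(3 5)(4 7)

r f f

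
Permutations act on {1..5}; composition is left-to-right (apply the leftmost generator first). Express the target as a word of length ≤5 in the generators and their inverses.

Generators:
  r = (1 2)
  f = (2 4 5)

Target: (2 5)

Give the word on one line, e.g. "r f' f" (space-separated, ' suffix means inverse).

r f r' f' r

  after r: (1 2)
  after f: (1 4 5 2)
  after r': (1 4 5)
  after f': (1 2 5)
  after r: (2 5)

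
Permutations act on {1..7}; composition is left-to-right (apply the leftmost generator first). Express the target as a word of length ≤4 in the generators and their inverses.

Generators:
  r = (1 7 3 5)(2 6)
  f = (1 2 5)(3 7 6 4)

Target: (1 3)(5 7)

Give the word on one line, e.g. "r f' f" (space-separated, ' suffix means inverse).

  after r': (1 5 3 7)(2 6)
  after r': (1 3)(5 7)

r' r'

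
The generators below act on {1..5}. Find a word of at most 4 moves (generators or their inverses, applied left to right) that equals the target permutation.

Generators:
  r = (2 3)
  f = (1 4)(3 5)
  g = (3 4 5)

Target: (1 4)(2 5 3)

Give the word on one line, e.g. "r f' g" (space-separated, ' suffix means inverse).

f g r' g'

  after f: (1 4)(3 5)
  after g: (1 5 4)
  after r': (1 5 4)(2 3)
  after g': (1 4)(2 5 3)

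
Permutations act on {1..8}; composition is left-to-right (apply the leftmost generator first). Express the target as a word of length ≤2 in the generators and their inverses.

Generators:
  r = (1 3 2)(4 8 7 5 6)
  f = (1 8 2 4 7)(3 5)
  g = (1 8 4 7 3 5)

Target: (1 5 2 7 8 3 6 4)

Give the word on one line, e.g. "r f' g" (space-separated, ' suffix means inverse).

f' r

  after f': (1 7 4 2 8)(3 5)
  after r: (1 5 2 7 8 3 6 4)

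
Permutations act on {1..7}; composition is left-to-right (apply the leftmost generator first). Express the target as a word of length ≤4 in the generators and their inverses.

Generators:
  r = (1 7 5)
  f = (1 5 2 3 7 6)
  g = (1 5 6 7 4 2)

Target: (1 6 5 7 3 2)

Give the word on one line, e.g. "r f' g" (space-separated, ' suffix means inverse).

  after f': (1 6 7 3 2 5)
  after r: (1 6 5 7 3 2)

f' r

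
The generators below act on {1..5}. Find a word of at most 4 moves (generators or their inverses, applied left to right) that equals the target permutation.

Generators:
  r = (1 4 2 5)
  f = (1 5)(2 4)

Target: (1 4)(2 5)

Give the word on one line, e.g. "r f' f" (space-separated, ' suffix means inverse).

f' r r

  after f': (1 5)(2 4)
  after r: (4 5)
  after r: (1 4)(2 5)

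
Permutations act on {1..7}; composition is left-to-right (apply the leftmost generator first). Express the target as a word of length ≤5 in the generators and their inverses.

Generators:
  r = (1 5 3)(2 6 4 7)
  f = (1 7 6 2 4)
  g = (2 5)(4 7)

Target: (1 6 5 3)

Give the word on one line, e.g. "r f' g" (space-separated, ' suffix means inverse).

f' g' g' f' r

  after f': (1 4 2 6 7)
  after g': (1 7)(2 6 4 5)
  after g': (1 4 2 6 7)
  after f': (1 2 7 4 6)
  after r: (1 6 5 3)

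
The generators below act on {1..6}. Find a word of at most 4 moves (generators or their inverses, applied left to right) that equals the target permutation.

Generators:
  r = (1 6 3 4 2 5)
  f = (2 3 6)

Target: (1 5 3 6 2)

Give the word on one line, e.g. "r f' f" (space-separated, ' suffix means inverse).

r f r f'

  after r: (1 6 3 4 2 5)
  after f: (1 2 5)(3 4)
  after r: (1 5 6 3 2)
  after f': (1 5 3 6 2)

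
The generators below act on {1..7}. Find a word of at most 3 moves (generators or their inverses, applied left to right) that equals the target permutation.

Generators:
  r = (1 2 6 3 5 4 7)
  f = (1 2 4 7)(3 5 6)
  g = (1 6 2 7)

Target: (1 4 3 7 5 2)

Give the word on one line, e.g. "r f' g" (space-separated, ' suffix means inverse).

r' r' g

  after r': (1 7 4 5 3 6 2)
  after r': (1 4 3 2 7 5 6)
  after g: (1 4 3 7 5 2)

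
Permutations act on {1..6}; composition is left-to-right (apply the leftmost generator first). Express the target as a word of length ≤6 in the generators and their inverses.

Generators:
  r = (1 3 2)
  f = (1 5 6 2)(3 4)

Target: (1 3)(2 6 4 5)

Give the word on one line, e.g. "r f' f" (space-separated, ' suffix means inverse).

r' r' f r' f

  after r': (1 2 3)
  after r': (1 3 2)
  after f: (1 4 3)(2 5 6)
  after r': (1 4)(2 5 6 3)
  after f: (1 3)(2 6 4 5)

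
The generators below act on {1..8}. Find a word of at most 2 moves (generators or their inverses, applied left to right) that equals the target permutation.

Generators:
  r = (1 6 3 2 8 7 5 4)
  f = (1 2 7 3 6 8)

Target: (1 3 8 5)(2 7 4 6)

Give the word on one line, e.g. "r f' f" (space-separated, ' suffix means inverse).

r r

  after r: (1 6 3 2 8 7 5 4)
  after r: (1 3 8 5)(2 7 4 6)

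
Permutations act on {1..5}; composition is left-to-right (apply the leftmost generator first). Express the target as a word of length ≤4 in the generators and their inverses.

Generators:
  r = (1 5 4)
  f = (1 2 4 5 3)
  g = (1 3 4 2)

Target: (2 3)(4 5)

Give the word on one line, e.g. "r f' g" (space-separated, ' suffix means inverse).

g g r' r'

  after g: (1 3 4 2)
  after g: (1 4)(2 3)
  after r': (1 5)(2 3)
  after r': (2 3)(4 5)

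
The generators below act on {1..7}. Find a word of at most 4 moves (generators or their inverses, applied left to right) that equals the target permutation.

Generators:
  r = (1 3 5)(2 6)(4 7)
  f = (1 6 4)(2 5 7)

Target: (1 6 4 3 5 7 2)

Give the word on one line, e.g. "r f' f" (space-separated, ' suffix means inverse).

  after f': (1 4 6)(2 7 5)
  after f': (1 6 4)(2 5 7)
  after r': (1 2 3)(4 5)(6 7)
  after r': (1 6 4 3 5 7 2)

f' f' r' r'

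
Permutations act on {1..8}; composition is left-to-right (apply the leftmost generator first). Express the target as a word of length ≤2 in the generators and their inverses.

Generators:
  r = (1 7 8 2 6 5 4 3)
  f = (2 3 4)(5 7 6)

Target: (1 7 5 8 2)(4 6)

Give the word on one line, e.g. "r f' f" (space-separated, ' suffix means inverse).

f r

  after f: (2 3 4)(5 7 6)
  after r: (1 7 5 8 2)(4 6)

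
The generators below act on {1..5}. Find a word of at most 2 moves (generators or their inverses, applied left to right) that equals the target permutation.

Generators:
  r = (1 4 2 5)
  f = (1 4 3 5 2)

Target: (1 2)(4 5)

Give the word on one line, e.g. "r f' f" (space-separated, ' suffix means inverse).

r' r'

  after r': (1 5 2 4)
  after r': (1 2)(4 5)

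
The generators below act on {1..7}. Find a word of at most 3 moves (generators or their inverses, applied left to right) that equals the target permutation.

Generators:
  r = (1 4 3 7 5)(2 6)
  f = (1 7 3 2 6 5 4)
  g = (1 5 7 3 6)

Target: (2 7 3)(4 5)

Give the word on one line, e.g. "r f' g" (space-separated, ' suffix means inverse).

  after r: (1 4 3 7 5)(2 6)
  after g: (1 4 6 2)
  after f: (2 7 3)(4 5)

r g f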